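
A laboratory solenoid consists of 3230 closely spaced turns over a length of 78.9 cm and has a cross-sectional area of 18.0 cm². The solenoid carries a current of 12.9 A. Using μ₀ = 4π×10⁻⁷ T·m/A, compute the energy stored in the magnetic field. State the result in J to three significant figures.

A = 18.0 cm² = 1.800×10^-3 m².
L = μ₀N²A/ℓ = (4π×10⁻⁷)(3230)²(1.800×10^-3)/(0.789) = 2.991×10^-2 H.
U = ½LI² = ½(2.991×10^-2)(12.9)² = 2.489 J.

U ≈ 2.49 J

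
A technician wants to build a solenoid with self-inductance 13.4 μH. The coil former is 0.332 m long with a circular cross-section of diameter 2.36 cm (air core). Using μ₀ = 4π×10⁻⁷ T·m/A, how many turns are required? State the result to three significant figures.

N ≈ 90 turns

A = π(d/2)² = π(1.180×10^-2 m)² = 4.374×10^-4 m².
From L = μ₀N²A/ℓ, N = √(Lℓ / (μ₀A)).
N = √[(1.340×10^-5)(0.332) / ((4π×10⁻⁷)×4.374×10^-4)] = √(8.093×10^3) ≈ 90.0.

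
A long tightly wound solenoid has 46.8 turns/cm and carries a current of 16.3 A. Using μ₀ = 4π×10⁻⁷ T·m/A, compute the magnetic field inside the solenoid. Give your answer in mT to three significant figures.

Inside a long solenoid, B = μ₀nI.
B = (4π×10⁻⁷)(4.680×10^3 m⁻¹)(16.3 A) = 9.586×10^-2 T.

B ≈ 95.9 mT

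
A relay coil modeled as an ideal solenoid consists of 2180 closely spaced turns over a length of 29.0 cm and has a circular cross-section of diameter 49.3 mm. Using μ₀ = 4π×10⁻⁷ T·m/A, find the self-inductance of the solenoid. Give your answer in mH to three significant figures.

A = π(d/2)² = π(2.465×10^-2 m)² = 1.909×10^-3 m².
For a long solenoid, L = μ₀N²A/ℓ.
L = (4π×10⁻⁷)(2180)²(1.909×10^-3)/(0.29 m) = 3.931×10^-2 H.

L ≈ 39.3 mH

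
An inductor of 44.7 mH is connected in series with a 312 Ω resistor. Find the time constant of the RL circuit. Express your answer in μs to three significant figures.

τ ≈ 143 μs

τ = L/R = (4.470×10^-2 H)/(312 Ω) = 1.433×10^-4 s.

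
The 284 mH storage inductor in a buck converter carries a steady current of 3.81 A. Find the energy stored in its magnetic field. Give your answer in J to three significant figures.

Stored magnetic energy: U = ½LI².
U = ½(0.284 H)(3.81 A)² = 2.061 J.

U ≈ 2.06 J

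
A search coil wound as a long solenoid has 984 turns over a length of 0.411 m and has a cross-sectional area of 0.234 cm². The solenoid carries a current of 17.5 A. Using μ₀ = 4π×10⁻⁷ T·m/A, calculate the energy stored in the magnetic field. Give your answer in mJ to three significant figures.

A = 0.234 cm² = 2.340×10^-5 m².
L = μ₀N²A/ℓ = (4π×10⁻⁷)(984)²(2.340×10^-5)/(0.411) = 6.927×10^-5 H.
U = ½LI² = ½(6.927×10^-5)(17.5)² = 1.061×10^-2 J.

U ≈ 10.6 mJ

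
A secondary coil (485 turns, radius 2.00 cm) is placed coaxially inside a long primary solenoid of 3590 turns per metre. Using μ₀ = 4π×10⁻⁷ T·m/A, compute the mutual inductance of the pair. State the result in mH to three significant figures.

M ≈ 2.75 mH

The outer solenoid produces a uniform field B₁ = μ₀n₁I₁ across the inner coil,
so the flux linkage is N₂Φ = N₂B₁A₂ = μ₀n₁N₂A₂·I₁, giving M = μ₀n₁N₂A₂.
A₂ = πr² = π(2.000×10^-2 m)² = 1.257×10^-3 m².
M = (4π×10⁻⁷)(3590)(485)(1.257×10^-3) = 2.750×10^-3 H.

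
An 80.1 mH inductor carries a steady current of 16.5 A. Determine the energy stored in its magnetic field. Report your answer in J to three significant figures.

Stored magnetic energy: U = ½LI².
U = ½(8.010×10^-2 H)(16.5 A)² = 10.9 J.

U ≈ 10.9 J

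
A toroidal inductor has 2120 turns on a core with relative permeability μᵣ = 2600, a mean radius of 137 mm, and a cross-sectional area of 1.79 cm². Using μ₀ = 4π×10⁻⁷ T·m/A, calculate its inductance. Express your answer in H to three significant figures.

L ≈ 3.05 H

For a thin toroid, L = μ₀μᵣN²A/(2πR).
L = (4π×10⁻⁷)(2600)(2120)²(1.790×10^-4) / (2π×0.137 m) = 3.054 H.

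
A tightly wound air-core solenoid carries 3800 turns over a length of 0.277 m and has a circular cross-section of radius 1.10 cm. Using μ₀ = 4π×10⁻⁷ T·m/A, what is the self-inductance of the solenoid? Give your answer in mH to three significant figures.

A = πr² = π(1.100×10^-2 m)² = 3.801×10^-4 m².
For a long solenoid, L = μ₀N²A/ℓ.
L = (4π×10⁻⁷)(3800)²(3.801×10^-4)/(0.277 m) = 2.490×10^-2 H.

L ≈ 24.9 mH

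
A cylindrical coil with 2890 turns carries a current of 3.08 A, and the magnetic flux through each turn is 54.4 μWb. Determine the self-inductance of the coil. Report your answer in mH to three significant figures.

Self-inductance is defined by L = NΦ_B/I (flux linkage over current).
L = (2890)(5.440×10^-5 Wb)/(3.08 A) = 5.104×10^-2 H.

L ≈ 51.0 mH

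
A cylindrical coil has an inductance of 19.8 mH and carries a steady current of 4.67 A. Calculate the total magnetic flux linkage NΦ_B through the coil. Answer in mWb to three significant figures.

NΦ_B ≈ 92.5 mWb

From L = NΦ_B/I, the flux linkage is NΦ_B = LI.
NΦ_B = (1.980×10^-2 H)(4.67 A) = 9.247×10^-2 Wb.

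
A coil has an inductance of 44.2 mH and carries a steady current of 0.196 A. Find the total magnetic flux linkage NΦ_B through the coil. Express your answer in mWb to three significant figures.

From L = NΦ_B/I, the flux linkage is NΦ_B = LI.
NΦ_B = (4.420×10^-2 H)(0.196 A) = 8.663×10^-3 Wb.

NΦ_B ≈ 8.66 mWb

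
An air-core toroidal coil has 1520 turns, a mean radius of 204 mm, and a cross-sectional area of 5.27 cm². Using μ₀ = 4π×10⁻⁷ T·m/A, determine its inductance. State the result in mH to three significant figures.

For a thin toroid, L = μ₀N²A/(2πR).
L = (4π×10⁻⁷)(1520)²(5.270×10^-4) / (2π×0.204 m) = 1.194×10^-3 H.

L ≈ 1.19 mH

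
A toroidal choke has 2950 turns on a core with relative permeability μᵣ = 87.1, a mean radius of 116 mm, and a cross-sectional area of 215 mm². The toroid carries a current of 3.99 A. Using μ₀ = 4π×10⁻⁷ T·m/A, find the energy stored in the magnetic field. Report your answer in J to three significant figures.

L = μ₀μᵣN²A/(2πR) = (4π×10⁻⁷)(87.1)(2950)²(2.150×10^-4)/(2π×0.116) = 0.281 H.
U = ½LI² = ½(0.281)(3.99)² = 2.237 J.

U ≈ 2.24 J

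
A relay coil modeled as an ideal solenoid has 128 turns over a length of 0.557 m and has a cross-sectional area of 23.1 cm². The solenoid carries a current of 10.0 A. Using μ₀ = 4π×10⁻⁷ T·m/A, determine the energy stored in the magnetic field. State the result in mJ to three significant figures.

U ≈ 4.27 mJ

A = 23.1 cm² = 2.310×10^-3 m².
L = μ₀N²A/ℓ = (4π×10⁻⁷)(128)²(2.310×10^-3)/(0.557) = 8.539×10^-5 H.
U = ½LI² = ½(8.539×10^-5)(10.0)² = 4.269×10^-3 J.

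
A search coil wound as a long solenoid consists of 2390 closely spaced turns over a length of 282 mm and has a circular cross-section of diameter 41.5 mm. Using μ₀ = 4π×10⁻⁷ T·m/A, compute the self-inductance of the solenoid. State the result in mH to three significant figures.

A = π(d/2)² = π(2.075×10^-2 m)² = 1.353×10^-3 m².
For a long solenoid, L = μ₀N²A/ℓ.
L = (4π×10⁻⁷)(2390)²(1.353×10^-3)/(0.282 m) = 3.443×10^-2 H.

L ≈ 34.4 mH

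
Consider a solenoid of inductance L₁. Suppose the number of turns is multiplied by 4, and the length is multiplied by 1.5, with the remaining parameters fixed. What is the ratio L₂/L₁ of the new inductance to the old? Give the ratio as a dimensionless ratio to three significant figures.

For a solenoid, L ∝ μᵣN²A/ℓ.
L₂/L₁ = (4)^2 × (1.5)^-1 = 10.7.

L₂/L₁ = 10.7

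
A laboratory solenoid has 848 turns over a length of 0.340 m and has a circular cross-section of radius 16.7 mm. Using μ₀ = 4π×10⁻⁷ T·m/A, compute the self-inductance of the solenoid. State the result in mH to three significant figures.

L ≈ 2.33 mH

A = πr² = π(1.670×10^-2 m)² = 8.762×10^-4 m².
For a long solenoid, L = μ₀N²A/ℓ.
L = (4π×10⁻⁷)(848)²(8.762×10^-4)/(0.34 m) = 2.329×10^-3 H.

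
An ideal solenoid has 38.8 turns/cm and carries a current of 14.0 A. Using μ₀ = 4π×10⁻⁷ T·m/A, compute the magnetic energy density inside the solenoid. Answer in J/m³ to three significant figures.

u ≈ 1850 J/m³

B = μ₀nI = (4π×10⁻⁷)(3.880×10^3)(14.0) = 6.826×10^-2 T.
u = B²/(2μ₀) = (6.826×10^-2)²/(2×4π×10⁻⁷) = 1.854×10^3 J/m³.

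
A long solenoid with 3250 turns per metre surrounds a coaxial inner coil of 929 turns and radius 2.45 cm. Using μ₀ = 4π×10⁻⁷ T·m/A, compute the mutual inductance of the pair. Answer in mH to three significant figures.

M ≈ 7.15 mH

The outer solenoid produces a uniform field B₁ = μ₀n₁I₁ across the inner coil,
so the flux linkage is N₂Φ = N₂B₁A₂ = μ₀n₁N₂A₂·I₁, giving M = μ₀n₁N₂A₂.
A₂ = πr² = π(2.450×10^-2 m)² = 1.886×10^-3 m².
M = (4π×10⁻⁷)(3250)(929)(1.886×10^-3) = 7.1547×10^-3 H.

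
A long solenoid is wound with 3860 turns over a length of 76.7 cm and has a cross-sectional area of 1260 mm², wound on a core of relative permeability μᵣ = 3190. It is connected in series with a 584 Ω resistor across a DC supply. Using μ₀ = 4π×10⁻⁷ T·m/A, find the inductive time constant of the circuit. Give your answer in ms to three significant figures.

A = 1260 mm² = 1.260×10^-3 m².
L = μ₀μᵣN²A/ℓ = (4π×10⁻⁷)(3190)(3860)²(1.260×10^-3)/(0.767) = 98.12 H.
τ = L/R = (98.12)/(584) = 0.168 s.

τ ≈ 168 ms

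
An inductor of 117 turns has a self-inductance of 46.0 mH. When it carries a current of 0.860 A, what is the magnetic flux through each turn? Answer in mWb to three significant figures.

Φ_B ≈ 0.338 mWb

From L = NΦ_B/I, the flux per turn is Φ_B = LI/N.
Φ_B = (4.600×10^-2 H)(0.860 A)/117 = 3.381×10^-4 Wb.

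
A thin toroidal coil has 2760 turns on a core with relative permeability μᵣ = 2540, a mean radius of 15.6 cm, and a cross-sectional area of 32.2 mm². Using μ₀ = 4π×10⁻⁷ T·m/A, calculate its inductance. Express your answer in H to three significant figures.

L ≈ 0.799 H

For a thin toroid, L = μ₀μᵣN²A/(2πR).
L = (4π×10⁻⁷)(2540)(2760)²(3.220×10^-5) / (2π×0.156 m) = 0.7988 H.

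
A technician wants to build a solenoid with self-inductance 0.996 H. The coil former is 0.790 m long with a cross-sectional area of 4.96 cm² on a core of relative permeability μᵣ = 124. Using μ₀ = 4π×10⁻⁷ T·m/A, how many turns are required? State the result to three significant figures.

A = 4.96 cm² = 4.960×10^-4 m².
From L = μ₀μᵣN²A/ℓ, N = √(Lℓ / (μ₀μᵣA)).
N = √[(0.996)(0.79) / ((4π×10⁻⁷)(124)×4.960×10^-4)] = √(1.018×10^7) ≈ 3190.7.

N ≈ 3190 turns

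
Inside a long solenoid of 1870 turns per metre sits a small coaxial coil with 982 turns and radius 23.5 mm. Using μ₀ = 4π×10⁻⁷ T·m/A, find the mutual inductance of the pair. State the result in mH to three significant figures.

The outer solenoid produces a uniform field B₁ = μ₀n₁I₁ across the inner coil,
so the flux linkage is N₂Φ = N₂B₁A₂ = μ₀n₁N₂A₂·I₁, giving M = μ₀n₁N₂A₂.
A₂ = πr² = π(2.350×10^-2 m)² = 1.7349×10^-3 m².
M = (4π×10⁻⁷)(1870)(982)(1.7349×10^-3) = 4.004×10^-3 H.

M ≈ 4.00 mH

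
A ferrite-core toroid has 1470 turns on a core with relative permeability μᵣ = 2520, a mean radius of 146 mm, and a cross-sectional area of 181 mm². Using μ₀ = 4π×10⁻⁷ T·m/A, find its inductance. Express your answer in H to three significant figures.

L ≈ 1.35 H

For a thin toroid, L = μ₀μᵣN²A/(2πR).
L = (4π×10⁻⁷)(2520)(1470)²(1.810×10^-4) / (2π×0.146 m) = 1.35 H.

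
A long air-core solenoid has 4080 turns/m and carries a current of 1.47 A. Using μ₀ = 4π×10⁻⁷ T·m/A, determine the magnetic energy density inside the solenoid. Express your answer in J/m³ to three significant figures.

B = μ₀nI = (4π×10⁻⁷)(4.080×10^3)(1.47) = 7.537×10^-3 T.
u = B²/(2μ₀) = (7.537×10^-3)²/(2×4π×10⁻⁷) = 22.6 J/m³.

u ≈ 22.6 J/m³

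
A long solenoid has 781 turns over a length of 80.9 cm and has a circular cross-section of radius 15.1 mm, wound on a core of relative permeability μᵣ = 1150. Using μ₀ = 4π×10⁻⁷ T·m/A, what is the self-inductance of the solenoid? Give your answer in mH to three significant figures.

L ≈ 780 mH

A = πr² = π(1.510×10^-2 m)² = 7.163×10^-4 m².
For a long solenoid, L = μ₀μᵣN²A/ℓ.
L = (4π×10⁻⁷)(1150)(781)²(7.163×10^-4)/(0.809 m) = 0.78049 H.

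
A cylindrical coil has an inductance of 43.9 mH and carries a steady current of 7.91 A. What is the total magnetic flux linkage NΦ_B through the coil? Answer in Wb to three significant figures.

From L = NΦ_B/I, the flux linkage is NΦ_B = LI.
NΦ_B = (4.390×10^-2 H)(7.91 A) = 0.3472 Wb.

NΦ_B ≈ 0.347 Wb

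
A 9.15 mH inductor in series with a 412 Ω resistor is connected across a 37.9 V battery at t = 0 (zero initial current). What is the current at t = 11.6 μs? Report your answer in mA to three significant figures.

τ = L/R = 9.150×10^-3/412 = 2.221×10^-5 s; final current I_∞ = ε/R = 37.9/412 = 9.199×10^-2 A.
I(t) = I_∞(1 − e^(−t/τ)) with t/τ = 0.522.
I = (9.199×10^-2)(1 − e^(−0.522)) = 3.743×10^-2 A.

I ≈ 37.4 mA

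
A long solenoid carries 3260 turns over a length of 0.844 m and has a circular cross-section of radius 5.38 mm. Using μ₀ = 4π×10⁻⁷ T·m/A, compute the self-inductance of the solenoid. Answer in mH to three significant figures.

L ≈ 1.44 mH

A = πr² = π(5.380×10^-3 m)² = 9.093×10^-5 m².
For a long solenoid, L = μ₀N²A/ℓ.
L = (4π×10⁻⁷)(3260)²(9.093×10^-5)/(0.844 m) = 1.439×10^-3 H.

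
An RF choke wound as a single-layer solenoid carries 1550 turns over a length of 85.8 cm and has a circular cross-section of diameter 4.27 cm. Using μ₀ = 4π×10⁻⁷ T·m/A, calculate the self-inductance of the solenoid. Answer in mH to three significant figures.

L ≈ 5.04 mH

A = π(d/2)² = π(2.135×10^-2 m)² = 1.432×10^-3 m².
For a long solenoid, L = μ₀N²A/ℓ.
L = (4π×10⁻⁷)(1550)²(1.432×10^-3)/(0.858 m) = 5.039×10^-3 H.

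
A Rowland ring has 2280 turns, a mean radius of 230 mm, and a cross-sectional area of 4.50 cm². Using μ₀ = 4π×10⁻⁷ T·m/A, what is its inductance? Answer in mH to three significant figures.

L ≈ 2.03 mH

For a thin toroid, L = μ₀N²A/(2πR).
L = (4π×10⁻⁷)(2280)²(4.500×10^-4) / (2π×0.23 m) = 2.034×10^-3 H.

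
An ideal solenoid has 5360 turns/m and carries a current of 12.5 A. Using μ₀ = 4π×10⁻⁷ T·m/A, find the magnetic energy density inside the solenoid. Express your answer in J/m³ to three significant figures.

u ≈ 2820 J/m³

B = μ₀nI = (4π×10⁻⁷)(5.360×10^3)(12.5) = 8.419×10^-2 T.
u = B²/(2μ₀) = (8.419×10^-2)²/(2×4π×10⁻⁷) = 2.821×10^3 J/m³.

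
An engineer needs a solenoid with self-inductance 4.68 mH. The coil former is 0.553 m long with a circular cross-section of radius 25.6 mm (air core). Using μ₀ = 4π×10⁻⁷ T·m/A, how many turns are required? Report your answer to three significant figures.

N ≈ 1000 turns

A = πr² = π(2.560×10^-2 m)² = 2.059×10^-3 m².
From L = μ₀N²A/ℓ, N = √(Lℓ / (μ₀A)).
N = √[(4.680×10^-3)(0.553) / ((4π×10⁻⁷)×2.059×10^-3)] = √(1.000×10^6) ≈ 1000.2.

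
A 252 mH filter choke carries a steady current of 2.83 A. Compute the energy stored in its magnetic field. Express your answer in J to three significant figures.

U ≈ 1.01 J

Stored magnetic energy: U = ½LI².
U = ½(0.252 H)(2.83 A)² = 1.009 J.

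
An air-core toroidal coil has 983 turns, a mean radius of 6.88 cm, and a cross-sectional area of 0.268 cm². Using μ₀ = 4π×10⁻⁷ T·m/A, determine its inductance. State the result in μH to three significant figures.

L ≈ 75.3 μH

For a thin toroid, L = μ₀N²A/(2πR).
L = (4π×10⁻⁷)(983)²(2.680×10^-5) / (2π×6.880×10^-2 m) = 7.528×10^-5 H.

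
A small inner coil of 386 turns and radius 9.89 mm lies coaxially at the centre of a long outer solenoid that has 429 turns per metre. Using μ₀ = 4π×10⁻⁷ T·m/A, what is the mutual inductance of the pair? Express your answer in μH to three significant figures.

M ≈ 63.9 μH

The outer solenoid produces a uniform field B₁ = μ₀n₁I₁ across the inner coil,
so the flux linkage is N₂Φ = N₂B₁A₂ = μ₀n₁N₂A₂·I₁, giving M = μ₀n₁N₂A₂.
A₂ = πr² = π(9.890×10^-3 m)² = 3.073×10^-4 m².
M = (4π×10⁻⁷)(429)(386)(3.073×10^-4) = 6.394×10^-5 H.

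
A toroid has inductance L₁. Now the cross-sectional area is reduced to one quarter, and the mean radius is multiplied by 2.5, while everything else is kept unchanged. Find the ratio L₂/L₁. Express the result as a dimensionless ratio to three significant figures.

For a toroid, L ∝ μᵣN²A/R.
L₂/L₁ = (0.25) × (2.5)^-1 = 0.100.

L₂/L₁ = 0.100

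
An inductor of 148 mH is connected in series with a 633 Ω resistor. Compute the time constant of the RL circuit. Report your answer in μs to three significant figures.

τ = L/R = (0.148 H)/(633 Ω) = 2.338×10^-4 s.

τ ≈ 234 μs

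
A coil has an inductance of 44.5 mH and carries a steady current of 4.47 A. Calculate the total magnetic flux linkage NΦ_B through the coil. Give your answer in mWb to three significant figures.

From L = NΦ_B/I, the flux linkage is NΦ_B = LI.
NΦ_B = (4.450×10^-2 H)(4.47 A) = 0.1989 Wb.

NΦ_B ≈ 199 mWb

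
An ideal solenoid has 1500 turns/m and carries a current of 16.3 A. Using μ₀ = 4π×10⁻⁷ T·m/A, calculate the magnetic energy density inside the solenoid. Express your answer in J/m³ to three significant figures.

B = μ₀nI = (4π×10⁻⁷)(1.500×10^3)(16.3) = 3.072×10^-2 T.
u = B²/(2μ₀) = (3.072×10^-2)²/(2×4π×10⁻⁷) = 375.6 J/m³.

u ≈ 376 J/m³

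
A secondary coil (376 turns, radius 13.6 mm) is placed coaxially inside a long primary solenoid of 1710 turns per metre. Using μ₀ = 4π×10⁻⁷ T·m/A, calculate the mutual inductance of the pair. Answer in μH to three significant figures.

The outer solenoid produces a uniform field B₁ = μ₀n₁I₁ across the inner coil,
so the flux linkage is N₂Φ = N₂B₁A₂ = μ₀n₁N₂A₂·I₁, giving M = μ₀n₁N₂A₂.
A₂ = πr² = π(1.360×10^-2 m)² = 5.811×10^-4 m².
M = (4π×10⁻⁷)(1710)(376)(5.811×10^-4) = 4.6948×10^-4 H.

M ≈ 469 μH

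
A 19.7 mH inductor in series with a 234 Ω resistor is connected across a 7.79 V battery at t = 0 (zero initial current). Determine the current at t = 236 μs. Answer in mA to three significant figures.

I ≈ 31.3 mA

τ = L/R = 1.970×10^-2/234 = 8.419×10^-5 s; final current I_∞ = ε/R = 7.79/234 = 3.329×10^-2 A.
I(t) = I_∞(1 − e^(−t/τ)) with t/τ = 2.803.
I = (3.329×10^-2)(1 − e^(−2.803)) = 3.127×10^-2 A.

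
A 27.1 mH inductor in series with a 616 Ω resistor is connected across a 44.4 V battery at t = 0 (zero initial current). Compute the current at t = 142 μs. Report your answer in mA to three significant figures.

I ≈ 69.2 mA

τ = L/R = 2.710×10^-2/616 = 4.399×10^-5 s; final current I_∞ = ε/R = 44.4/616 = 7.208×10^-2 A.
I(t) = I_∞(1 − e^(−t/τ)) with t/τ = 3.228.
I = (7.208×10^-2)(1 − e^(−3.228)) = 6.922×10^-2 A.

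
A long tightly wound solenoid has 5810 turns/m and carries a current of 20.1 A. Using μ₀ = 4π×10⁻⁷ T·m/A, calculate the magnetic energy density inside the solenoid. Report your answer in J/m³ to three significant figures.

B = μ₀nI = (4π×10⁻⁷)(5.810×10^3)(20.1) = 0.1468 T.
u = B²/(2μ₀) = (0.1468)²/(2×4π×10⁻⁷) = 8.569×10^3 J/m³.

u ≈ 8570 J/m³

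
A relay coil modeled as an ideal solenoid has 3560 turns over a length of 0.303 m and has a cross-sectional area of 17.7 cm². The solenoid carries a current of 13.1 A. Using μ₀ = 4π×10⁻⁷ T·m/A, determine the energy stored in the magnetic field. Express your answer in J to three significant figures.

A = 17.7 cm² = 1.770×10^-3 m².
L = μ₀N²A/ℓ = (4π×10⁻⁷)(3560)²(1.770×10^-3)/(0.303) = 9.303×10^-2 H.
U = ½LI² = ½(9.303×10^-2)(13.1)² = 7.983 J.

U ≈ 7.98 J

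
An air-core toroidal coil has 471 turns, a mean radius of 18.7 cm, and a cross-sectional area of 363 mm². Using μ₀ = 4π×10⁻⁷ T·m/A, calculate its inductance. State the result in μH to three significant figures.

For a thin toroid, L = μ₀N²A/(2πR).
L = (4π×10⁻⁷)(471)²(3.630×10^-4) / (2π×0.187 m) = 8.613×10^-5 H.

L ≈ 86.1 μH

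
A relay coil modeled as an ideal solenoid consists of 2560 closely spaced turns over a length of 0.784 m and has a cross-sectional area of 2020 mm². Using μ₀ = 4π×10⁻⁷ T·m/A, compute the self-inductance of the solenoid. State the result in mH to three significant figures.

L ≈ 21.2 mH

A = 2020 mm² = 2.020×10^-3 m².
For a long solenoid, L = μ₀N²A/ℓ.
L = (4π×10⁻⁷)(2560)²(2.020×10^-3)/(0.784 m) = 2.122×10^-2 H.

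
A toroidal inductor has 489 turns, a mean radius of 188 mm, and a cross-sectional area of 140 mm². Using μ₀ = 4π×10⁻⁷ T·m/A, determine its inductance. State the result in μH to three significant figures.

For a thin toroid, L = μ₀N²A/(2πR).
L = (4π×10⁻⁷)(489)²(1.400×10^-4) / (2π×0.188 m) = 3.561×10^-5 H.

L ≈ 35.6 μH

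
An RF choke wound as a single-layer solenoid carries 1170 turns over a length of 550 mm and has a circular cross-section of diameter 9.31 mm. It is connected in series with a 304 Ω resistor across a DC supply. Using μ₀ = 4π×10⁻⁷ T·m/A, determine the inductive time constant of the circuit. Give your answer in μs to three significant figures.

τ ≈ 0.700 μs

A = π(d/2)² = π(4.655×10^-3 m)² = 6.808×10^-5 m².
L = μ₀N²A/ℓ = (4π×10⁻⁷)(1170)²(6.808×10^-5)/(0.55) = 2.129×10^-4 H.
τ = L/R = (2.129×10^-4)/(304) = 7.004×10^-7 s.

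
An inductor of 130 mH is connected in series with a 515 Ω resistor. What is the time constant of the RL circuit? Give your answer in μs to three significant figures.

τ = L/R = (0.13 H)/(515 Ω) = 2.524×10^-4 s.

τ ≈ 252 μs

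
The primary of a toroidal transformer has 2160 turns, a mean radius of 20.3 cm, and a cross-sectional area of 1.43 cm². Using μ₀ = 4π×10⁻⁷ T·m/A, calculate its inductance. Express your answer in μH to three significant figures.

L ≈ 657 μH

For a thin toroid, L = μ₀N²A/(2πR).
L = (4π×10⁻⁷)(2160)²(1.430×10^-4) / (2π×0.203 m) = 6.573×10^-4 H.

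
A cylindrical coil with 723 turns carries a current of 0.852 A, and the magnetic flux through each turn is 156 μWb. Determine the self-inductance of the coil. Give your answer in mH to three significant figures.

Self-inductance is defined by L = NΦ_B/I (flux linkage over current).
L = (723)(1.560×10^-4 Wb)/(0.852 A) = 0.1324 H.

L ≈ 132 mH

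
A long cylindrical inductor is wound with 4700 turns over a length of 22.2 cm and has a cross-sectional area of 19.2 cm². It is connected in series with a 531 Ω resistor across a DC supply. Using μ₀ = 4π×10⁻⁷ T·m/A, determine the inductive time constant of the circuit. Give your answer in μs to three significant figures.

A = 19.2 cm² = 1.920×10^-3 m².
L = μ₀N²A/ℓ = (4π×10⁻⁷)(4700)²(1.920×10^-3)/(0.222) = 0.2401 H.
τ = L/R = (0.2401)/(531) = 4.521×10^-4 s.

τ ≈ 452 μs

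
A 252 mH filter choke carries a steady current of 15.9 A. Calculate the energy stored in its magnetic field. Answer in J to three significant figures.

U ≈ 31.9 J

Stored magnetic energy: U = ½LI².
U = ½(0.252 H)(15.9 A)² = 31.85 J.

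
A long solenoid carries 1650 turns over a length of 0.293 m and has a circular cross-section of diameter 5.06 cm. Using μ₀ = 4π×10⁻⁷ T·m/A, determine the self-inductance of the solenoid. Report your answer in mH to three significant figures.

A = π(d/2)² = π(2.530×10^-2 m)² = 2.011×10^-3 m².
For a long solenoid, L = μ₀N²A/ℓ.
L = (4π×10⁻⁷)(1650)²(2.011×10^-3)/(0.293 m) = 2.348×10^-2 H.

L ≈ 23.5 mH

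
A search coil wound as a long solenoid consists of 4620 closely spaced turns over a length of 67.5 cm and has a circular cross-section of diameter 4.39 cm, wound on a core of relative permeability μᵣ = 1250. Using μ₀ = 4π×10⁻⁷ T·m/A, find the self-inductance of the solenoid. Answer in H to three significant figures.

L ≈ 75.2 H

A = π(d/2)² = π(2.195×10^-2 m)² = 1.514×10^-3 m².
For a long solenoid, L = μ₀μᵣN²A/ℓ.
L = (4π×10⁻⁷)(1250)(4620)²(1.514×10^-3)/(0.675 m) = 75.18 H.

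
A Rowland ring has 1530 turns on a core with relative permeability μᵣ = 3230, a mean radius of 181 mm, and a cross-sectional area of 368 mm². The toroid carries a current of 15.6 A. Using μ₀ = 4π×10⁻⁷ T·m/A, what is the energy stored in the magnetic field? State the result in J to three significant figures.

U ≈ 374 J

L = μ₀μᵣN²A/(2πR) = (4π×10⁻⁷)(3230)(1530)²(3.680×10^-4)/(2π×0.181) = 3.0746 H.
U = ½LI² = ½(3.0746)(15.6)² = 374.1 J.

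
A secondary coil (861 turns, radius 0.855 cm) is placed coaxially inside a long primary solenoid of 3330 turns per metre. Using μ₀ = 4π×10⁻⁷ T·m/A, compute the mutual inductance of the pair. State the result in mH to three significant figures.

M ≈ 0.827 mH

The outer solenoid produces a uniform field B₁ = μ₀n₁I₁ across the inner coil,
so the flux linkage is N₂Φ = N₂B₁A₂ = μ₀n₁N₂A₂·I₁, giving M = μ₀n₁N₂A₂.
A₂ = πr² = π(8.550×10^-3 m)² = 2.297×10^-4 m².
M = (4π×10⁻⁷)(3330)(861)(2.297×10^-4) = 8.274×10^-4 H.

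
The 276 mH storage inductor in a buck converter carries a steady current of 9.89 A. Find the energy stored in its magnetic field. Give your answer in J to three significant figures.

Stored magnetic energy: U = ½LI².
U = ½(0.276 H)(9.89 A)² = 13.5 J.

U ≈ 13.5 J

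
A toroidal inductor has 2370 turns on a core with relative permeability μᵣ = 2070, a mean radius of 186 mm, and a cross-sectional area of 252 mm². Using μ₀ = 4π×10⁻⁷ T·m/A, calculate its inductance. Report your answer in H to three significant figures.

For a thin toroid, L = μ₀μᵣN²A/(2πR).
L = (4π×10⁻⁷)(2070)(2370)²(2.520×10^-4) / (2π×0.186 m) = 3.151 H.

L ≈ 3.15 H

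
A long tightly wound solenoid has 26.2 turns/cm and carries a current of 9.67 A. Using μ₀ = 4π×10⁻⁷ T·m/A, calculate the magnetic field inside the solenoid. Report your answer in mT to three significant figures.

B ≈ 31.8 mT

Inside a long solenoid, B = μ₀nI.
B = (4π×10⁻⁷)(2.620×10^3 m⁻¹)(9.67 A) = 3.184×10^-2 T.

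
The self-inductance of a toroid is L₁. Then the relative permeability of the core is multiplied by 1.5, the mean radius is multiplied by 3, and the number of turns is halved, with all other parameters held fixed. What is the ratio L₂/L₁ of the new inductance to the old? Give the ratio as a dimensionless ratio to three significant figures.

L₂/L₁ = 0.125

For a toroid, L ∝ μᵣN²A/R.
L₂/L₁ = (1.5) × (3)^-1 × (0.5)^2 = 0.125.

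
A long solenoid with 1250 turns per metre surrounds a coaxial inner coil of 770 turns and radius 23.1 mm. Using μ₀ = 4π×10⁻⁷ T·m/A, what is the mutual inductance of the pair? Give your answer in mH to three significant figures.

The outer solenoid produces a uniform field B₁ = μ₀n₁I₁ across the inner coil,
so the flux linkage is N₂Φ = N₂B₁A₂ = μ₀n₁N₂A₂·I₁, giving M = μ₀n₁N₂A₂.
A₂ = πr² = π(2.310×10^-2 m)² = 1.676×10^-3 m².
M = (4π×10⁻⁷)(1250)(770)(1.676×10^-3) = 2.028×10^-3 H.

M ≈ 2.03 mH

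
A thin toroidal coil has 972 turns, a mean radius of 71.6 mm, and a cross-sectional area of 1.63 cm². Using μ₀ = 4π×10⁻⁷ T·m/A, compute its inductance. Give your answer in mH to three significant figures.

L ≈ 0.430 mH

For a thin toroid, L = μ₀N²A/(2πR).
L = (4π×10⁻⁷)(972)²(1.630×10^-4) / (2π×7.160×10^-2 m) = 4.302×10^-4 H.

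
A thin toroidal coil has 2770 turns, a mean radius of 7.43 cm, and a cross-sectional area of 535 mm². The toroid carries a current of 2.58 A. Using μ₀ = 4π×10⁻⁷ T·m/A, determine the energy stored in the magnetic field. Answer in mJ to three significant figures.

L = μ₀N²A/(2πR) = (4π×10⁻⁷)(2770)²(5.350×10^-4)/(2π×7.430×10^-2) = 1.10498×10^-2 H.
U = ½LI² = ½(1.10498×10^-2)(2.58)² = 3.678×10^-2 J.

U ≈ 36.8 mJ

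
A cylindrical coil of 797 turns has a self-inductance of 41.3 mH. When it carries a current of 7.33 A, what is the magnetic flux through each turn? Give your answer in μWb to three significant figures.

Φ_B ≈ 380 μWb

From L = NΦ_B/I, the flux per turn is Φ_B = LI/N.
Φ_B = (4.130×10^-2 H)(7.33 A)/797 = 3.798×10^-4 Wb.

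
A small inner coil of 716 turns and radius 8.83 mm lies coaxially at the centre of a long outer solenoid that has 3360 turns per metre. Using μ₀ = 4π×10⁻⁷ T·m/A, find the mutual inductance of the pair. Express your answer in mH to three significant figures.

The outer solenoid produces a uniform field B₁ = μ₀n₁I₁ across the inner coil,
so the flux linkage is N₂Φ = N₂B₁A₂ = μ₀n₁N₂A₂·I₁, giving M = μ₀n₁N₂A₂.
A₂ = πr² = π(8.830×10^-3 m)² = 2.449×10^-4 m².
M = (4π×10⁻⁷)(3360)(716)(2.449×10^-4) = 7.405×10^-4 H.

M ≈ 0.741 mH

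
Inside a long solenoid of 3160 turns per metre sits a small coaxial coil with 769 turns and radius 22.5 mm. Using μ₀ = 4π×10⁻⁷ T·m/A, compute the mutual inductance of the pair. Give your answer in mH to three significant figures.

The outer solenoid produces a uniform field B₁ = μ₀n₁I₁ across the inner coil,
so the flux linkage is N₂Φ = N₂B₁A₂ = μ₀n₁N₂A₂·I₁, giving M = μ₀n₁N₂A₂.
A₂ = πr² = π(2.250×10^-2 m)² = 1.590×10^-3 m².
M = (4π×10⁻⁷)(3160)(769)(1.590×10^-3) = 4.857×10^-3 H.

M ≈ 4.86 mH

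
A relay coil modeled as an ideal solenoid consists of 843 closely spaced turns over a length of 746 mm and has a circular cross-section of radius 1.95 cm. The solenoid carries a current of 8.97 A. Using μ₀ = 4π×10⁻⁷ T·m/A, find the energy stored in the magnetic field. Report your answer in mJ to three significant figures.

A = πr² = π(1.950×10^-2 m)² = 1.1946×10^-3 m².
L = μ₀N²A/ℓ = (4π×10⁻⁷)(843)²(1.1946×10^-3)/(0.746) = 1.430×10^-3 H.
U = ½LI² = ½(1.430×10^-3)(8.97)² = 5.753×10^-2 J.

U ≈ 57.5 mJ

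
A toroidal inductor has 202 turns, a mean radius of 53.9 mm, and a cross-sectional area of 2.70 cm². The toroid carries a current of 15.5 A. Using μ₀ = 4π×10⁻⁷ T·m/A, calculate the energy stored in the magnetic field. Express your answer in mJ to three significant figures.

U ≈ 4.91 mJ

L = μ₀N²A/(2πR) = (4π×10⁻⁷)(202)²(2.700×10^-4)/(2π×5.390×10^-2) = 4.088×10^-5 H.
U = ½LI² = ½(4.088×10^-5)(15.5)² = 4.911×10^-3 J.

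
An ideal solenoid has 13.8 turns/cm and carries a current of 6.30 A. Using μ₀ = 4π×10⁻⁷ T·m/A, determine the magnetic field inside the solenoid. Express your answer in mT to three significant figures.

Inside a long solenoid, B = μ₀nI.
B = (4π×10⁻⁷)(1.380×10^3 m⁻¹)(6.30 A) = 1.093×10^-2 T.

B ≈ 10.9 mT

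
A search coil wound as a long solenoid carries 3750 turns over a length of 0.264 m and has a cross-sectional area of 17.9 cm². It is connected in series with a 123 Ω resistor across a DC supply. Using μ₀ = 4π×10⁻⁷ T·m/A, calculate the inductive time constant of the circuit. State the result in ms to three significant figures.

τ ≈ 0.974 ms

A = 17.9 cm² = 1.790×10^-3 m².
L = μ₀N²A/ℓ = (4π×10⁻⁷)(3750)²(1.790×10^-3)/(0.264) = 0.1198 H.
τ = L/R = (0.1198)/(123) = 9.741×10^-4 s.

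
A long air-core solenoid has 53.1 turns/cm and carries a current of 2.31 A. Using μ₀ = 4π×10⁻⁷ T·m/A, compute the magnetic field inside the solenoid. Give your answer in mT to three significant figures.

B ≈ 15.4 mT

Inside a long solenoid, B = μ₀nI.
B = (4π×10⁻⁷)(5.310×10^3 m⁻¹)(2.31 A) = 1.541×10^-2 T.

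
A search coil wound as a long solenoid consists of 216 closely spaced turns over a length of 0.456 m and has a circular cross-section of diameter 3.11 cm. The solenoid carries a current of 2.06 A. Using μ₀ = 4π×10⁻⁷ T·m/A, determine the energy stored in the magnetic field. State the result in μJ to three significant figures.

U ≈ 207 μJ

A = π(d/2)² = π(1.555×10^-2 m)² = 7.596×10^-4 m².
L = μ₀N²A/ℓ = (4π×10⁻⁷)(216)²(7.596×10^-4)/(0.456) = 9.767×10^-5 H.
U = ½LI² = ½(9.767×10^-5)(2.06)² = 2.072×10^-4 J.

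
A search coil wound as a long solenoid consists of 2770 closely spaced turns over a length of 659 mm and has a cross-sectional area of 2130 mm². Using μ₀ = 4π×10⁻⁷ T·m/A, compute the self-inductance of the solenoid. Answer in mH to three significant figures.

L ≈ 31.2 mH

A = 2130 mm² = 2.130×10^-3 m².
For a long solenoid, L = μ₀N²A/ℓ.
L = (4π×10⁻⁷)(2770)²(2.130×10^-3)/(0.659 m) = 3.116×10^-2 H.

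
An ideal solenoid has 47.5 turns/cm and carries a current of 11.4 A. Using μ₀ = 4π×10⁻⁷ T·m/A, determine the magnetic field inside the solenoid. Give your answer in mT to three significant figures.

Inside a long solenoid, B = μ₀nI.
B = (4π×10⁻⁷)(4.750×10^3 m⁻¹)(11.4 A) = 6.8047×10^-2 T.

B ≈ 68.0 mT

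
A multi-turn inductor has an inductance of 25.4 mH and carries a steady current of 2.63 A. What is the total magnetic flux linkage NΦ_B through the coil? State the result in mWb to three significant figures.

From L = NΦ_B/I, the flux linkage is NΦ_B = LI.
NΦ_B = (2.540×10^-2 H)(2.63 A) = 6.680×10^-2 Wb.

NΦ_B ≈ 66.8 mWb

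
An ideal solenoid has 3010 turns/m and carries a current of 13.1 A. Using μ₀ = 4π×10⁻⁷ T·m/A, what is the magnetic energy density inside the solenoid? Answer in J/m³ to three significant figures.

B = μ₀nI = (4π×10⁻⁷)(3.010×10^3)(13.1) = 4.955×10^-2 T.
u = B²/(2μ₀) = (4.955×10^-2)²/(2×4π×10⁻⁷) = 976.9 J/m³.

u ≈ 977 J/m³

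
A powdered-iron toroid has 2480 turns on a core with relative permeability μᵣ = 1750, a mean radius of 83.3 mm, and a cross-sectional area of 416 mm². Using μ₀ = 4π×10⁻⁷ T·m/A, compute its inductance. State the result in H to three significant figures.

For a thin toroid, L = μ₀μᵣN²A/(2πR).
L = (4π×10⁻⁷)(1750)(2480)²(4.160×10^-4) / (2π×8.330×10^-2 m) = 10.75 H.

L ≈ 10.8 H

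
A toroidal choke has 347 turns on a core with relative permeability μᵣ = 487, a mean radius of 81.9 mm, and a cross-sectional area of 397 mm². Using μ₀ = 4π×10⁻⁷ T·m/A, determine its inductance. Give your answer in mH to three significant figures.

L ≈ 56.8 mH

For a thin toroid, L = μ₀μᵣN²A/(2πR).
L = (4π×10⁻⁷)(487)(347)²(3.970×10^-4) / (2π×8.190×10^-2 m) = 5.6849×10^-2 H.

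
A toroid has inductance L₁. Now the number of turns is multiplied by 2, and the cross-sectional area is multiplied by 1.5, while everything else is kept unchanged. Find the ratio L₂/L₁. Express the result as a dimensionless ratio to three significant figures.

L₂/L₁ = 6.00

For a toroid, L ∝ μᵣN²A/R.
L₂/L₁ = (2)^2 × (1.5) = 6.00.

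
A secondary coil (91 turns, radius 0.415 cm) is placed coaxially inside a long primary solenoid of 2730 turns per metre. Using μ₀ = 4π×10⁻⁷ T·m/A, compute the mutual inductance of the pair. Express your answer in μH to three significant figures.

The outer solenoid produces a uniform field B₁ = μ₀n₁I₁ across the inner coil,
so the flux linkage is N₂Φ = N₂B₁A₂ = μ₀n₁N₂A₂·I₁, giving M = μ₀n₁N₂A₂.
A₂ = πr² = π(4.150×10^-3 m)² = 5.411×10^-5 m².
M = (4π×10⁻⁷)(2730)(91)(5.411×10^-5) = 1.689×10^-5 H.

M ≈ 16.9 μH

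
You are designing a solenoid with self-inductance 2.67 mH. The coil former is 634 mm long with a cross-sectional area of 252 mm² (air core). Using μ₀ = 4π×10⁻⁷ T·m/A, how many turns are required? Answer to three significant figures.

N ≈ 2310 turns

A = 252 mm² = 2.520×10^-4 m².
From L = μ₀N²A/ℓ, N = √(Lℓ / (μ₀A)).
N = √[(2.670×10^-3)(0.634) / ((4π×10⁻⁷)×2.520×10^-4)] = √(5.346×10^6) ≈ 2312.0.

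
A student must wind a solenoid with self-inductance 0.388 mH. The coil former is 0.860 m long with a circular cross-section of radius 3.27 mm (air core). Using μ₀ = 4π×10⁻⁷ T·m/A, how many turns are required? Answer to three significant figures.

A = πr² = π(3.270×10^-3 m)² = 3.359×10^-5 m².
From L = μ₀N²A/ℓ, N = √(Lℓ / (μ₀A)).
N = √[(3.880×10^-4)(0.86) / ((4π×10⁻⁷)×3.359×10^-5)] = √(7.9045×10^6) ≈ 2811.5.

N ≈ 2810 turns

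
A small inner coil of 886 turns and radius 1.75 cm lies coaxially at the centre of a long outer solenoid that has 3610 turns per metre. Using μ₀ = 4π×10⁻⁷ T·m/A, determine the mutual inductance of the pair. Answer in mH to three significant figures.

M ≈ 3.87 mH

The outer solenoid produces a uniform field B₁ = μ₀n₁I₁ across the inner coil,
so the flux linkage is N₂Φ = N₂B₁A₂ = μ₀n₁N₂A₂·I₁, giving M = μ₀n₁N₂A₂.
A₂ = πr² = π(1.750×10^-2 m)² = 9.621×10^-4 m².
M = (4π×10⁻⁷)(3610)(886)(9.621×10^-4) = 3.867×10^-3 H.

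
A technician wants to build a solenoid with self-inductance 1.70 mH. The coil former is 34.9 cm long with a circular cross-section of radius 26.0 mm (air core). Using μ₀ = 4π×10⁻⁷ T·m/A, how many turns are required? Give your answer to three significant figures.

A = πr² = π(2.600×10^-2 m)² = 2.124×10^-3 m².
From L = μ₀N²A/ℓ, N = √(Lℓ / (μ₀A)).
N = √[(1.700×10^-3)(0.349) / ((4π×10⁻⁷)×2.124×10^-3)] = √(2.223×10^5) ≈ 471.5.

N ≈ 472 turns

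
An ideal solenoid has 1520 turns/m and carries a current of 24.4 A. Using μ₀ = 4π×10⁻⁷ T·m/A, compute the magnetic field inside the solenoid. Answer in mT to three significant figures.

B ≈ 46.6 mT

Inside a long solenoid, B = μ₀nI.
B = (4π×10⁻⁷)(1.520×10^3 m⁻¹)(24.4 A) = 4.661×10^-2 T.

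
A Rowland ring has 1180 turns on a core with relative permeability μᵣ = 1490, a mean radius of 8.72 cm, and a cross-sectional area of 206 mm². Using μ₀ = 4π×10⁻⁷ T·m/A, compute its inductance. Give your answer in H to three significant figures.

L ≈ 0.980 H

For a thin toroid, L = μ₀μᵣN²A/(2πR).
L = (4π×10⁻⁷)(1490)(1180)²(2.060×10^-4) / (2π×8.720×10^-2 m) = 0.9802 H.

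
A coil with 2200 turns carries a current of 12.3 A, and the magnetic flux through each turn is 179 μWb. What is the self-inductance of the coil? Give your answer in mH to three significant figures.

Self-inductance is defined by L = NΦ_B/I (flux linkage over current).
L = (2200)(1.790×10^-4 Wb)/(12.3 A) = 3.202×10^-2 H.

L ≈ 32.0 mH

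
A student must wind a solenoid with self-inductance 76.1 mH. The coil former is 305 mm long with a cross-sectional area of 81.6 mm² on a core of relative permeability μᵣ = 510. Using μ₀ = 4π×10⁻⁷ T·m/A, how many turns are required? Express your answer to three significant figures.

N ≈ 666 turns

A = 81.6 mm² = 8.160×10^-5 m².
From L = μ₀μᵣN²A/ℓ, N = √(Lℓ / (μ₀μᵣA)).
N = √[(7.610×10^-2)(0.305) / ((4π×10⁻⁷)(510)×8.160×10^-5)] = √(4.438×10^5) ≈ 666.2.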